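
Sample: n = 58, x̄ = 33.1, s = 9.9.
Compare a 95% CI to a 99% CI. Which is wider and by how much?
99% CI is wider by 1.73

df = 57
95% CI: t* = 2.002, (30.50, 35.70), width = 2 · t* · s/√n = 5.20
99% CI: t* = 2.665, (29.64, 36.56), width = 2 · t* · s/√n = 6.93

The 99% CI is wider by 6.93 - 5.20 = 1.73.
Higher confidence requires a wider interval.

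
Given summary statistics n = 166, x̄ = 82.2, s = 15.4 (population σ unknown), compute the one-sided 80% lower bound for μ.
μ ≥ 81.19

Lower bound (one-sided):
t* = 0.844 (one-sided for 80%)
Lower bound = x̄ - t* · s/√n = 82.2 - 0.844 · 15.4/√166 = 81.19

We are 80% confident that μ ≥ 81.19.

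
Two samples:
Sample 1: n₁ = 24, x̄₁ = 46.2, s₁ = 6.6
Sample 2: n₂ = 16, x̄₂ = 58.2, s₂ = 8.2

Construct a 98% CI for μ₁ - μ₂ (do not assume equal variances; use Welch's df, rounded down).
(-18.07, -5.93)

Difference: x̄₁ - x̄₂ = -12.00
SE = √(s₁²/n₁ + s₂²/n₂) = √(6.6²/24 + 8.2²/16) = 2.4531
df = 27.42 → 27 (Welch–Satterthwaite, rounded down)
t* = 2.473

CI: -12.00 ± 2.473 · 2.4531 = -12.00 ± 6.07 = (-18.07, -5.93)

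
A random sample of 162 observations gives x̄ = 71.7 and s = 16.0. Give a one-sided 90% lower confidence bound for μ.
μ ≥ 70.08

Lower bound (one-sided):
t* = 1.287 (one-sided for 90%)
Lower bound = x̄ - t* · s/√n = 71.7 - 1.287 · 16.0/√162 = 70.08

We are 90% confident that μ ≥ 70.08.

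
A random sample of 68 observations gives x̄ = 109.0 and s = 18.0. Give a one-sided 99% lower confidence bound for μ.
μ ≥ 103.80

Lower bound (one-sided):
t* = 2.383 (one-sided for 99%)
Lower bound = x̄ - t* · s/√n = 109.0 - 2.383 · 18.0/√68 = 103.80

We are 99% confident that μ ≥ 103.80.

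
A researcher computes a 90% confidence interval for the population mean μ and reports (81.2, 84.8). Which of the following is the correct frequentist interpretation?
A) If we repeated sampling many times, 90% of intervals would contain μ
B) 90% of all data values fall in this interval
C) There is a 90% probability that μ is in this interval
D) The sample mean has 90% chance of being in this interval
A

A) Correct — this is the frequentist long-run coverage interpretation.
B) Wrong — a CI is about the parameter μ, not individual data values.
C) Wrong — μ is fixed; the randomness lives in the interval, not in μ.
D) Wrong — x̄ is observed and sits in the interval by construction.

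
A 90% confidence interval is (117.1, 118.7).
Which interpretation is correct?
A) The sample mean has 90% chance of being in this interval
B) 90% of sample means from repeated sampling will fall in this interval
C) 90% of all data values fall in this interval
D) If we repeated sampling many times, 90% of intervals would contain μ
D

A) Wrong — x̄ is observed and sits in the interval by construction.
B) Wrong — coverage applies to intervals containing μ, not to future x̄ values.
C) Wrong — a CI is about the parameter μ, not individual data values.
D) Correct — this is the frequentist long-run coverage interpretation.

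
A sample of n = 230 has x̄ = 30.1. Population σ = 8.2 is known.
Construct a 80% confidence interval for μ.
(29.41, 30.79)

z-interval (σ known):
z* = 1.282 for 80% confidence

Margin of error = z* · σ/√n = 1.282 · 8.2/√230 = 0.69

CI: (30.1 - 0.69, 30.1 + 0.69) = (29.41, 30.79)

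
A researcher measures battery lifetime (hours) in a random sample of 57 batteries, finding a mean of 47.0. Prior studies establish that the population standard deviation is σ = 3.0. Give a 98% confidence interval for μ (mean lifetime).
(46.08, 47.92)

z-interval (σ known):
z* = 2.326 for 98% confidence

Margin of error = z* · σ/√n = 2.326 · 3.0/√57 = 0.92

CI: (47.0 - 0.92, 47.0 + 0.92) = (46.08, 47.92)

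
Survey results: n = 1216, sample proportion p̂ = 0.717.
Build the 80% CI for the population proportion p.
(0.700, 0.734)

Proportion CI:
SE = √(p̂(1-p̂)/n) = √(0.717 · 0.283 / 1216) = 0.01292

z* = 1.282
Margin = z* · SE = 1.282 · 0.01292 = 0.0166

CI: 0.717 ± 0.0166 = (0.700, 0.734)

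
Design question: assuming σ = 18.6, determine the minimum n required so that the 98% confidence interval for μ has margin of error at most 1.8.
n ≥ 578

For margin E ≤ 1.8:
n ≥ (z* · σ / E)²
n ≥ (2.326 · 18.6 / 1.8)²
n ≥ 577.70

Minimum n = 578 (rounding up)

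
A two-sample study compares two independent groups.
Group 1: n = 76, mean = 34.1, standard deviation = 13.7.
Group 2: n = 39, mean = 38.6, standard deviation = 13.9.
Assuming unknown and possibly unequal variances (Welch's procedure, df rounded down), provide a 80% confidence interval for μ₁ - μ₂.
(-8.02, -0.98)

Difference: x̄₁ - x̄₂ = -4.50
SE = √(s₁²/n₁ + s₂²/n₂) = √(13.7²/76 + 13.9²/39) = 2.7246
df = 75.79 → 75 (Welch–Satterthwaite, rounded down)
t* = 1.293

CI: -4.50 ± 1.293 · 2.7246 = -4.50 ± 3.52 = (-8.02, -0.98)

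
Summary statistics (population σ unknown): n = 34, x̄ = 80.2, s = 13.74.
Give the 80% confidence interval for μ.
(77.12, 83.28)

t-interval (σ unknown):
df = n - 1 = 33
t* = 1.308 for 80% confidence

Margin of error = t* · s/√n = 1.308 · 13.74/√34 = 3.08

CI: (77.12, 83.28)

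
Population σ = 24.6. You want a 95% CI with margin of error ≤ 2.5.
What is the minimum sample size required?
n ≥ 372

For margin E ≤ 2.5:
n ≥ (z* · σ / E)²
n ≥ (1.960 · 24.6 / 2.5)²
n ≥ 371.97

Minimum n = 372 (rounding up)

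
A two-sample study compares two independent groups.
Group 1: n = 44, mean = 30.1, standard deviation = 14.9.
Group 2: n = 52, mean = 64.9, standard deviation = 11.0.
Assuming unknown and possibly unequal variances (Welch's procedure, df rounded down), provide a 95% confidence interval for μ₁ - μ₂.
(-40.21, -29.39)

Difference: x̄₁ - x̄₂ = -34.80
SE = √(s₁²/n₁ + s₂²/n₂) = √(14.9²/44 + 11.0²/52) = 2.7153
df = 77.85 → 77 (Welch–Satterthwaite, rounded down)
t* = 1.991

CI: -34.80 ± 1.991 · 2.7153 = -34.80 ± 5.41 = (-40.21, -29.39)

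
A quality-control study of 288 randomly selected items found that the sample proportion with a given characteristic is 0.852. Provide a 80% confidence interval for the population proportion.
(0.825, 0.879)

Proportion CI:
SE = √(p̂(1-p̂)/n) = √(0.852 · 0.148 / 288) = 0.02092

z* = 1.282
Margin = z* · SE = 1.282 · 0.02092 = 0.0268

CI: 0.852 ± 0.0268 = (0.825, 0.879)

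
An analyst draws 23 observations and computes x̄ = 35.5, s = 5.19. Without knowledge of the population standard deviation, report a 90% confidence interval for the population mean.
(33.64, 37.36)

t-interval (σ unknown):
df = n - 1 = 22
t* = 1.717 for 90% confidence

Margin of error = t* · s/√n = 1.717 · 5.19/√23 = 1.86

CI: (33.64, 37.36)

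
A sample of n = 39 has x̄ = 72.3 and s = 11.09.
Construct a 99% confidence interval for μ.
(67.48, 77.12)

t-interval (σ unknown):
df = n - 1 = 38
t* = 2.712 for 99% confidence

Margin of error = t* · s/√n = 2.712 · 11.09/√39 = 4.82

CI: (67.48, 77.12)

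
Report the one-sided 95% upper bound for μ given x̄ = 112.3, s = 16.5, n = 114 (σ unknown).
μ ≤ 114.86

Upper bound (one-sided):
t* = 1.658 (one-sided for 95%)
Upper bound = x̄ + t* · s/√n = 112.3 + 1.658 · 16.5/√114 = 114.86

We are 95% confident that μ ≤ 114.86.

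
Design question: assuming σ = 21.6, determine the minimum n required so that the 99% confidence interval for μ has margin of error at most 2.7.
n ≥ 425

For margin E ≤ 2.7:
n ≥ (z* · σ / E)²
n ≥ (2.576 · 21.6 / 2.7)²
n ≥ 424.69

Minimum n = 425 (rounding up)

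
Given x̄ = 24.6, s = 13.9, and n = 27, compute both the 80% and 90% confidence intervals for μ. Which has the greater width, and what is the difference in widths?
90% CI is wider by 2.09

df = 26
80% CI: t* = 1.315, (21.08, 28.12), width = 2 · t* · s/√n = 7.04
90% CI: t* = 1.706, (20.04, 29.16), width = 2 · t* · s/√n = 9.13

The 90% CI is wider by 9.13 - 7.04 = 2.09.
Higher confidence requires a wider interval.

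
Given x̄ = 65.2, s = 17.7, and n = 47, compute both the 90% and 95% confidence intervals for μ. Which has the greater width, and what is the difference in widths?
95% CI is wider by 1.72

df = 46
90% CI: t* = 1.679, (60.87, 69.53), width = 2 · t* · s/√n = 8.67
95% CI: t* = 2.013, (60.00, 70.40), width = 2 · t* · s/√n = 10.39

The 95% CI is wider by 10.39 - 8.67 = 1.72.
Higher confidence requires a wider interval.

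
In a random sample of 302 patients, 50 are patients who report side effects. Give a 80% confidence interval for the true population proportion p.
(0.138, 0.193)

Proportion CI:
p̂ = 50/302 = 0.16556
SE = √(p̂(1-p̂)/n) = √(0.16556 · 0.83444 / 302) = 0.02139

z* = 1.282
Margin = z* · SE = 1.282 · 0.02139 = 0.0274

CI: 0.16556 ± 0.0274 = (0.138, 0.193)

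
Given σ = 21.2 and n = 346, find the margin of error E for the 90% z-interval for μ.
Margin of error = 1.87

Margin of error = z* · σ/√n
= 1.645 · 21.2/√346
= 1.645 · 21.2/18.6011
= 1.87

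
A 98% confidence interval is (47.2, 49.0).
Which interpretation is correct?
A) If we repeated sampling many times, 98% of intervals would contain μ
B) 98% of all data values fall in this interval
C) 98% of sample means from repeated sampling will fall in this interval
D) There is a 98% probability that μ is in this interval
A

A) Correct — this is the frequentist long-run coverage interpretation.
B) Wrong — a CI is about the parameter μ, not individual data values.
C) Wrong — coverage applies to intervals containing μ, not to future x̄ values.
D) Wrong — μ is fixed; the randomness lives in the interval, not in μ.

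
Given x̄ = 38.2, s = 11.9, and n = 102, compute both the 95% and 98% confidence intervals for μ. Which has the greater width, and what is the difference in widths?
98% CI is wider by 0.89

df = 101
95% CI: t* = 1.984, (35.86, 40.54), width = 2 · t* · s/√n = 4.68
98% CI: t* = 2.364, (35.41, 40.99), width = 2 · t* · s/√n = 5.57

The 98% CI is wider by 5.57 - 4.68 = 0.89.
Higher confidence requires a wider interval.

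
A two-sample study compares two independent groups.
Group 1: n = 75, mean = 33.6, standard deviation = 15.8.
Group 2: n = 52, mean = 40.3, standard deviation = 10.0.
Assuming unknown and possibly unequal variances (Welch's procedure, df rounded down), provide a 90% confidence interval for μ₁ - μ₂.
(-10.50, -2.90)

Difference: x̄₁ - x̄₂ = -6.70
SE = √(s₁²/n₁ + s₂²/n₂) = √(15.8²/75 + 10.0²/52) = 2.2916
df = 124.10 → 124 (Welch–Satterthwaite, rounded down)
t* = 1.657

CI: -6.70 ± 1.657 · 2.2916 = -6.70 ± 3.80 = (-10.50, -2.90)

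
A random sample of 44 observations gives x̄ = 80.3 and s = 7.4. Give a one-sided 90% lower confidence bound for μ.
μ ≥ 78.85

Lower bound (one-sided):
t* = 1.302 (one-sided for 90%)
Lower bound = x̄ - t* · s/√n = 80.3 - 1.302 · 7.4/√44 = 78.85

We are 90% confident that μ ≥ 78.85.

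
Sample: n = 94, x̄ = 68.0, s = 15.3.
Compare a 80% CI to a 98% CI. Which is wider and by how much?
98% CI is wider by 3.40

df = 93
80% CI: t* = 1.291, (65.96, 70.04), width = 2 · t* · s/√n = 4.07
98% CI: t* = 2.367, (64.26, 71.74), width = 2 · t* · s/√n = 7.47

The 98% CI is wider by 7.47 - 4.07 = 3.40.
Higher confidence requires a wider interval.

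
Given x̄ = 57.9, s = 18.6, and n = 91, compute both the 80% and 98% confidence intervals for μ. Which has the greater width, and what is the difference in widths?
98% CI is wider by 4.20

df = 90
80% CI: t* = 1.291, (55.38, 60.42), width = 2 · t* · s/√n = 5.03
98% CI: t* = 2.368, (53.28, 62.52), width = 2 · t* · s/√n = 9.23

The 98% CI is wider by 9.23 - 5.03 = 4.20.
Higher confidence requires a wider interval.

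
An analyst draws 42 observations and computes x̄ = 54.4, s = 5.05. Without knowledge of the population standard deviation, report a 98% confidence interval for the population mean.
(52.51, 56.29)

t-interval (σ unknown):
df = n - 1 = 41
t* = 2.421 for 98% confidence

Margin of error = t* · s/√n = 2.421 · 5.05/√42 = 1.89

CI: (52.51, 56.29)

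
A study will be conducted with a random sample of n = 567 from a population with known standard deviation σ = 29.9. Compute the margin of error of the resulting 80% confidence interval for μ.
Margin of error = 1.61

Margin of error = z* · σ/√n
= 1.282 · 29.9/√567
= 1.282 · 29.9/23.8118
= 1.61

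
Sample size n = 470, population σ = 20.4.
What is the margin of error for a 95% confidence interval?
Margin of error = 1.84

Margin of error = z* · σ/√n
= 1.960 · 20.4/√470
= 1.960 · 20.4/21.6795
= 1.84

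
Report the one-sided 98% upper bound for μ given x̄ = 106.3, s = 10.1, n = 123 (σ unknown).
μ ≤ 108.19

Upper bound (one-sided):
t* = 2.076 (one-sided for 98%)
Upper bound = x̄ + t* · s/√n = 106.3 + 2.076 · 10.1/√123 = 108.19

We are 98% confident that μ ≤ 108.19.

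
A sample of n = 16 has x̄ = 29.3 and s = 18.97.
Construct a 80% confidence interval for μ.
(22.94, 35.66)

t-interval (σ unknown):
df = n - 1 = 15
t* = 1.341 for 80% confidence

Margin of error = t* · s/√n = 1.341 · 18.97/√16 = 6.36

CI: (22.94, 35.66)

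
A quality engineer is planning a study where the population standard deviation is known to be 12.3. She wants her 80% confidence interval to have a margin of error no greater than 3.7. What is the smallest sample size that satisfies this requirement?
n ≥ 19

For margin E ≤ 3.7:
n ≥ (z* · σ / E)²
n ≥ (1.282 · 12.3 / 3.7)²
n ≥ 18.16

Minimum n = 19 (rounding up)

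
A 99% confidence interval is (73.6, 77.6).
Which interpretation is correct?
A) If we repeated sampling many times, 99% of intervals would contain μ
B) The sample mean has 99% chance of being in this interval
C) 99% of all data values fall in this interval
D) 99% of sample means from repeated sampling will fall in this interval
A

A) Correct — this is the frequentist long-run coverage interpretation.
B) Wrong — x̄ is observed and sits in the interval by construction.
C) Wrong — a CI is about the parameter μ, not individual data values.
D) Wrong — coverage applies to intervals containing μ, not to future x̄ values.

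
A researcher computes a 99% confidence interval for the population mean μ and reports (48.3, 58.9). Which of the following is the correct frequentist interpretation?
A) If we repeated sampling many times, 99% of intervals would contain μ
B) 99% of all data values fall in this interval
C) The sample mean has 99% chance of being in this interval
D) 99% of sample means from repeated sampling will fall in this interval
A

A) Correct — this is the frequentist long-run coverage interpretation.
B) Wrong — a CI is about the parameter μ, not individual data values.
C) Wrong — x̄ is observed and sits in the interval by construction.
D) Wrong — coverage applies to intervals containing μ, not to future x̄ values.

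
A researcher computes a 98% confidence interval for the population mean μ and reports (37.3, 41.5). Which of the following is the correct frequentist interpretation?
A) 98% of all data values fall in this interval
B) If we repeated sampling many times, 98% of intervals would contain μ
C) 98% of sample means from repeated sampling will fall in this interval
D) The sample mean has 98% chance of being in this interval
B

A) Wrong — a CI is about the parameter μ, not individual data values.
B) Correct — this is the frequentist long-run coverage interpretation.
C) Wrong — coverage applies to intervals containing μ, not to future x̄ values.
D) Wrong — x̄ is observed and sits in the interval by construction.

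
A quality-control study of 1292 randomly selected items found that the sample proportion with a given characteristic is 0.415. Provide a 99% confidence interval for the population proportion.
(0.380, 0.450)

Proportion CI:
SE = √(p̂(1-p̂)/n) = √(0.415 · 0.585 / 1292) = 0.01371

z* = 2.576
Margin = z* · SE = 2.576 · 0.01371 = 0.0353

CI: 0.415 ± 0.0353 = (0.380, 0.450)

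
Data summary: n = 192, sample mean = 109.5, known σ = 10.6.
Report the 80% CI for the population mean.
(108.52, 110.48)

z-interval (σ known):
z* = 1.282 for 80% confidence

Margin of error = z* · σ/√n = 1.282 · 10.6/√192 = 0.98

CI: (109.5 - 0.98, 109.5 + 0.98) = (108.52, 110.48)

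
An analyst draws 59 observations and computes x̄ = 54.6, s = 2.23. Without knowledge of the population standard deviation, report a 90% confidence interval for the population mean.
(54.11, 55.09)

t-interval (σ unknown):
df = n - 1 = 58
t* = 1.672 for 90% confidence

Margin of error = t* · s/√n = 1.672 · 2.23/√59 = 0.49

CI: (54.11, 55.09)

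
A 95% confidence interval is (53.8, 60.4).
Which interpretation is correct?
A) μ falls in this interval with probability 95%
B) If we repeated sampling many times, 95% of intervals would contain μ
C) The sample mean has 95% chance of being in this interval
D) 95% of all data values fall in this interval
B

A) Wrong — μ is fixed; the randomness lives in the interval, not in μ.
B) Correct — this is the frequentist long-run coverage interpretation.
C) Wrong — x̄ is observed and sits in the interval by construction.
D) Wrong — a CI is about the parameter μ, not individual data values.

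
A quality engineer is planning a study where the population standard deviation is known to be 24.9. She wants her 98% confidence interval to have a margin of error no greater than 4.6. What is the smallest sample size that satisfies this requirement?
n ≥ 159

For margin E ≤ 4.6:
n ≥ (z* · σ / E)²
n ≥ (2.326 · 24.9 / 4.6)²
n ≥ 158.53

Minimum n = 159 (rounding up)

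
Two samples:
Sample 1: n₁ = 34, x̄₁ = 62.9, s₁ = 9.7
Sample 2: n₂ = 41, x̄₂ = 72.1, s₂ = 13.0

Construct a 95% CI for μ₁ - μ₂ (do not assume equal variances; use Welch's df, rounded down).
(-14.43, -3.97)

Difference: x̄₁ - x̄₂ = -9.20
SE = √(s₁²/n₁ + s₂²/n₂) = √(9.7²/34 + 13.0²/41) = 2.6247
df = 72.26 → 72 (Welch–Satterthwaite, rounded down)
t* = 1.993

CI: -9.20 ± 1.993 · 2.6247 = -9.20 ± 5.23 = (-14.43, -3.97)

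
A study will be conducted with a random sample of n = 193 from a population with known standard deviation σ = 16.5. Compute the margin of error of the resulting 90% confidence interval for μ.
Margin of error = 1.95

Margin of error = z* · σ/√n
= 1.645 · 16.5/√193
= 1.645 · 16.5/13.8924
= 1.95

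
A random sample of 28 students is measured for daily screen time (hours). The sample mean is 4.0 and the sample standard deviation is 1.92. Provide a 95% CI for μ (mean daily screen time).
(3.26, 4.74)

t-interval (σ unknown):
df = n - 1 = 27
t* = 2.052 for 95% confidence

Margin of error = t* · s/√n = 2.052 · 1.92/√28 = 0.74

CI: (3.26, 4.74)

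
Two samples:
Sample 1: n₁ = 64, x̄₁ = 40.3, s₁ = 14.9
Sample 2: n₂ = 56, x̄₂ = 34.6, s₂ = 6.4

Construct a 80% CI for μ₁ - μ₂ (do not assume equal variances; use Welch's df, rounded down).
(3.05, 8.35)

Difference: x̄₁ - x̄₂ = 5.70
SE = √(s₁²/n₁ + s₂²/n₂) = √(14.9²/64 + 6.4²/56) = 2.0495
df = 87.89 → 87 (Welch–Satterthwaite, rounded down)
t* = 1.291

CI: 5.70 ± 1.291 · 2.0495 = 5.70 ± 2.65 = (3.05, 8.35)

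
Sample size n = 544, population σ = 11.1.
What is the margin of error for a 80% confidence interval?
Margin of error = 0.61

Margin of error = z* · σ/√n
= 1.282 · 11.1/√544
= 1.282 · 11.1/23.3238
= 0.61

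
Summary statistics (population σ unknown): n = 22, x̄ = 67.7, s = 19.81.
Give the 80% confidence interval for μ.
(62.11, 73.29)

t-interval (σ unknown):
df = n - 1 = 21
t* = 1.323 for 80% confidence

Margin of error = t* · s/√n = 1.323 · 19.81/√22 = 5.59

CI: (62.11, 73.29)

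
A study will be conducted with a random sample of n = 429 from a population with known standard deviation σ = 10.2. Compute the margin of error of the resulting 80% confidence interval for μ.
Margin of error = 0.63

Margin of error = z* · σ/√n
= 1.282 · 10.2/√429
= 1.282 · 10.2/20.7123
= 0.63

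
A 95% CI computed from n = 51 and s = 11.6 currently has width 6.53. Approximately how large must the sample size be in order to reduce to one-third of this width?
n ≈ 459

CI width ∝ 1/√n
To reduce width by factor 3, need √n to grow by 3 → need 3² = 9 times as many samples.

Current: n = 51, width = 6.53
New: n = 459, width ≈ 2.13

Width reduced by factor of 6.53/2.13 = 3.07.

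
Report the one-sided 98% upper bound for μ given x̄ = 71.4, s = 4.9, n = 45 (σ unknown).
μ ≤ 72.95

Upper bound (one-sided):
t* = 2.116 (one-sided for 98%)
Upper bound = x̄ + t* · s/√n = 71.4 + 2.116 · 4.9/√45 = 72.95

We are 98% confident that μ ≤ 72.95.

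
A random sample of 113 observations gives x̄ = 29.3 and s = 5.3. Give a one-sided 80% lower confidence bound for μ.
μ ≥ 28.88

Lower bound (one-sided):
t* = 0.845 (one-sided for 80%)
Lower bound = x̄ - t* · s/√n = 29.3 - 0.845 · 5.3/√113 = 28.88

We are 80% confident that μ ≥ 28.88.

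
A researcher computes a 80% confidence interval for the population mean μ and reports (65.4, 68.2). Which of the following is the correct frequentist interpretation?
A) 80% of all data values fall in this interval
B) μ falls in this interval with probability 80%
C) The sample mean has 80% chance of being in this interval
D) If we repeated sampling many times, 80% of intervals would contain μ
D

A) Wrong — a CI is about the parameter μ, not individual data values.
B) Wrong — μ is fixed; the randomness lives in the interval, not in μ.
C) Wrong — x̄ is observed and sits in the interval by construction.
D) Correct — this is the frequentist long-run coverage interpretation.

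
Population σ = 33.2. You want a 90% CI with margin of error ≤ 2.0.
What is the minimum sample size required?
n ≥ 746

For margin E ≤ 2.0:
n ≥ (z* · σ / E)²
n ≥ (1.645 · 33.2 / 2.0)²
n ≥ 745.67

Minimum n = 746 (rounding up)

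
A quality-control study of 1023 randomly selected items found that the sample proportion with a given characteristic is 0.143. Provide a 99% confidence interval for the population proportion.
(0.115, 0.171)

Proportion CI:
SE = √(p̂(1-p̂)/n) = √(0.143 · 0.857 / 1023) = 0.01095

z* = 2.576
Margin = z* · SE = 2.576 · 0.01095 = 0.0282

CI: 0.143 ± 0.0282 = (0.115, 0.171)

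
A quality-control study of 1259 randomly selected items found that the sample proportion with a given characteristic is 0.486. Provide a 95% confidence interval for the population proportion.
(0.458, 0.514)

Proportion CI:
SE = √(p̂(1-p̂)/n) = √(0.486 · 0.514 / 1259) = 0.01409

z* = 1.960
Margin = z* · SE = 1.960 · 0.01409 = 0.0276

CI: 0.486 ± 0.0276 = (0.458, 0.514)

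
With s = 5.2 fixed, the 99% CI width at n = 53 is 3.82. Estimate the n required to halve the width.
n ≈ 212

CI width ∝ 1/√n
To reduce width by factor 2, need √n to grow by 2 → need 2² = 4 times as many samples.

Current: n = 53, width = 3.82
New: n = 212, width ≈ 1.86

Width reduced by factor of 3.82/1.86 = 2.05.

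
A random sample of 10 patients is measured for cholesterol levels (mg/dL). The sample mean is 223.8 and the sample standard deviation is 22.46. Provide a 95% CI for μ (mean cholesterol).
(207.73, 239.87)

t-interval (σ unknown):
df = n - 1 = 9
t* = 2.262 for 95% confidence

Margin of error = t* · s/√n = 2.262 · 22.46/√10 = 16.07

CI: (207.73, 239.87)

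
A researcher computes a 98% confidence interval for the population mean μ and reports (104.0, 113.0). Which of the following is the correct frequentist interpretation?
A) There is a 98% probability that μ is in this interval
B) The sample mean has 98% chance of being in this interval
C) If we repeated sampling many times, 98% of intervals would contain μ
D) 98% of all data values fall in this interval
C

A) Wrong — μ is fixed; the randomness lives in the interval, not in μ.
B) Wrong — x̄ is observed and sits in the interval by construction.
C) Correct — this is the frequentist long-run coverage interpretation.
D) Wrong — a CI is about the parameter μ, not individual data values.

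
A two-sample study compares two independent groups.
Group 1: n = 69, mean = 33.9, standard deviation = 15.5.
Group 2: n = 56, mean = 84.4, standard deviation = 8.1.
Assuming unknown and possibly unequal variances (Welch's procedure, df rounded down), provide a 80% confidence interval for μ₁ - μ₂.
(-53.28, -47.72)

Difference: x̄₁ - x̄₂ = -50.50
SE = √(s₁²/n₁ + s₂²/n₂) = √(15.5²/69 + 8.1²/56) = 2.1572
df = 106.55 → 106 (Welch–Satterthwaite, rounded down)
t* = 1.290

CI: -50.50 ± 1.290 · 2.1572 = -50.50 ± 2.78 = (-53.28, -47.72)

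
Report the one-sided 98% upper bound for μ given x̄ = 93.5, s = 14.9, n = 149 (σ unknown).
μ ≤ 96.03

Upper bound (one-sided):
t* = 2.072 (one-sided for 98%)
Upper bound = x̄ + t* · s/√n = 93.5 + 2.072 · 14.9/√149 = 96.03

We are 98% confident that μ ≤ 96.03.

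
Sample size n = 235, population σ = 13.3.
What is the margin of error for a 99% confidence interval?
Margin of error = 2.23

Margin of error = z* · σ/√n
= 2.576 · 13.3/√235
= 2.576 · 13.3/15.3297
= 2.23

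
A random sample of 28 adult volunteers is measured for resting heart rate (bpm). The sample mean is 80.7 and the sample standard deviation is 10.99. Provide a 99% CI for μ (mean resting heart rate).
(74.94, 86.46)

t-interval (σ unknown):
df = n - 1 = 27
t* = 2.771 for 99% confidence

Margin of error = t* · s/√n = 2.771 · 10.99/√28 = 5.76

CI: (74.94, 86.46)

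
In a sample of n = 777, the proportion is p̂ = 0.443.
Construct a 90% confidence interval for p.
(0.414, 0.472)

Proportion CI:
SE = √(p̂(1-p̂)/n) = √(0.443 · 0.557 / 777) = 0.01782

z* = 1.645
Margin = z* · SE = 1.645 · 0.01782 = 0.0293

CI: 0.443 ± 0.0293 = (0.414, 0.472)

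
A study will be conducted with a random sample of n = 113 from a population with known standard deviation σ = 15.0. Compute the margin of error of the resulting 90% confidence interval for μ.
Margin of error = 2.32

Margin of error = z* · σ/√n
= 1.645 · 15.0/√113
= 1.645 · 15.0/10.6301
= 2.32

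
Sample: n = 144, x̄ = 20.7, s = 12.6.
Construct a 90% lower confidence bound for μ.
μ ≥ 19.35

Lower bound (one-sided):
t* = 1.287 (one-sided for 90%)
Lower bound = x̄ - t* · s/√n = 20.7 - 1.287 · 12.6/√144 = 19.35

We are 90% confident that μ ≥ 19.35.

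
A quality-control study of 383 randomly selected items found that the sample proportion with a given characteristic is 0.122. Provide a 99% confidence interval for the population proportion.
(0.079, 0.165)

Proportion CI:
SE = √(p̂(1-p̂)/n) = √(0.122 · 0.878 / 383) = 0.01672

z* = 2.576
Margin = z* · SE = 2.576 · 0.01672 = 0.0431

CI: 0.122 ± 0.0431 = (0.079, 0.165)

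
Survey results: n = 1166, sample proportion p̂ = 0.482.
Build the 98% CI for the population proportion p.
(0.448, 0.516)

Proportion CI:
SE = √(p̂(1-p̂)/n) = √(0.482 · 0.518 / 1166) = 0.01463

z* = 2.326
Margin = z* · SE = 2.326 · 0.01463 = 0.0340

CI: 0.482 ± 0.0340 = (0.448, 0.516)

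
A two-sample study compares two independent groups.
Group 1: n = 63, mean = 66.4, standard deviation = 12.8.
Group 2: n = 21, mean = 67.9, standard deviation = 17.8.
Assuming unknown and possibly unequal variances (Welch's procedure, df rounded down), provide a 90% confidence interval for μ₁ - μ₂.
(-8.66, 5.66)

Difference: x̄₁ - x̄₂ = -1.50
SE = √(s₁²/n₁ + s₂²/n₂) = √(12.8²/63 + 17.8²/21) = 4.2057
df = 27.23 → 27 (Welch–Satterthwaite, rounded down)
t* = 1.703

CI: -1.50 ± 1.703 · 4.2057 = -1.50 ± 7.16 = (-8.66, 5.66)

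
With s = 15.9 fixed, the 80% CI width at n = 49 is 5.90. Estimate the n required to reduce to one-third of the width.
n ≈ 441

CI width ∝ 1/√n
To reduce width by factor 3, need √n to grow by 3 → need 3² = 9 times as many samples.

Current: n = 49, width = 5.90
New: n = 441, width ≈ 1.94

Width reduced by factor of 5.90/1.94 = 3.04.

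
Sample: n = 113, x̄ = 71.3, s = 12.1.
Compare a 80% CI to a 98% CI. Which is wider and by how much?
98% CI is wider by 2.44

df = 112
80% CI: t* = 1.289, (69.83, 72.77), width = 2 · t* · s/√n = 2.93
98% CI: t* = 2.360, (68.61, 73.99), width = 2 · t* · s/√n = 5.37

The 98% CI is wider by 5.37 - 2.93 = 2.44.
Higher confidence requires a wider interval.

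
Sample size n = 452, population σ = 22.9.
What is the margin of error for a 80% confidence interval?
Margin of error = 1.38

Margin of error = z* · σ/√n
= 1.282 · 22.9/√452
= 1.282 · 22.9/21.2603
= 1.38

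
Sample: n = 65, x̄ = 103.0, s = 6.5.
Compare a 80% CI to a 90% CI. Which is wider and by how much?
90% CI is wider by 0.60

df = 64
80% CI: t* = 1.295, (101.96, 104.04), width = 2 · t* · s/√n = 2.09
90% CI: t* = 1.669, (101.65, 104.35), width = 2 · t* · s/√n = 2.69

The 90% CI is wider by 2.69 - 2.09 = 0.60.
Higher confidence requires a wider interval.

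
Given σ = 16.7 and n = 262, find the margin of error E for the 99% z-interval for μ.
Margin of error = 2.66

Margin of error = z* · σ/√n
= 2.576 · 16.7/√262
= 2.576 · 16.7/16.1864
= 2.66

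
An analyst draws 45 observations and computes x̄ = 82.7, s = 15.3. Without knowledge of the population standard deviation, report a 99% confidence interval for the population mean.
(76.56, 88.84)

t-interval (σ unknown):
df = n - 1 = 44
t* = 2.692 for 99% confidence

Margin of error = t* · s/√n = 2.692 · 15.3/√45 = 6.14

CI: (76.56, 88.84)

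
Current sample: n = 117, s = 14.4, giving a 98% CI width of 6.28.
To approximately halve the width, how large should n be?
n ≈ 468

CI width ∝ 1/√n
To reduce width by factor 2, need √n to grow by 2 → need 2² = 4 times as many samples.

Current: n = 117, width = 6.28
New: n = 468, width ≈ 3.11

Width reduced by factor of 6.28/3.11 = 2.02.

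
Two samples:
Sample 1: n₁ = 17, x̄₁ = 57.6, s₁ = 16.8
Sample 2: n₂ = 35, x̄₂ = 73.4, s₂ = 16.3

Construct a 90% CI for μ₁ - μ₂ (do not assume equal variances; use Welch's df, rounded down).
(-24.15, -7.45)

Difference: x̄₁ - x̄₂ = -15.80
SE = √(s₁²/n₁ + s₂²/n₂) = √(16.8²/17 + 16.3²/35) = 4.9187
df = 30.93 → 30 (Welch–Satterthwaite, rounded down)
t* = 1.697

CI: -15.80 ± 1.697 · 4.9187 = -15.80 ± 8.35 = (-24.15, -7.45)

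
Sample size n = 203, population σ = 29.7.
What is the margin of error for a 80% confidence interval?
Margin of error = 2.67

Margin of error = z* · σ/√n
= 1.282 · 29.7/√203
= 1.282 · 29.7/14.2478
= 2.67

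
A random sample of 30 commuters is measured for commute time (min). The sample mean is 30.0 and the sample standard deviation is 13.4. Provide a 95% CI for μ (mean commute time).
(25.00, 35.00)

t-interval (σ unknown):
df = n - 1 = 29
t* = 2.045 for 95% confidence

Margin of error = t* · s/√n = 2.045 · 13.4/√30 = 5.00

CI: (25.00, 35.00)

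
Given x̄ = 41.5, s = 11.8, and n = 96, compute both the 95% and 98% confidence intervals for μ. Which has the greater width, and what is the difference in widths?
98% CI is wider by 0.92

df = 95
95% CI: t* = 1.985, (39.11, 43.89), width = 2 · t* · s/√n = 4.78
98% CI: t* = 2.366, (38.65, 44.35), width = 2 · t* · s/√n = 5.70

The 98% CI is wider by 5.70 - 4.78 = 0.92.
Higher confidence requires a wider interval.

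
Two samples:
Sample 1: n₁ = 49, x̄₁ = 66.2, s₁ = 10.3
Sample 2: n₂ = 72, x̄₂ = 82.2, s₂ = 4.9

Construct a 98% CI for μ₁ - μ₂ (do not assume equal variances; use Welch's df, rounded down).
(-19.77, -12.23)

Difference: x̄₁ - x̄₂ = -16.00
SE = √(s₁²/n₁ + s₂²/n₂) = √(10.3²/49 + 4.9²/72) = 1.5807
df = 62.92 → 62 (Welch–Satterthwaite, rounded down)
t* = 2.388

CI: -16.00 ± 2.388 · 1.5807 = -16.00 ± 3.77 = (-19.77, -12.23)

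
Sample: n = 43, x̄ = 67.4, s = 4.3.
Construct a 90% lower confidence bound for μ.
μ ≥ 66.55

Lower bound (one-sided):
t* = 1.302 (one-sided for 90%)
Lower bound = x̄ - t* · s/√n = 67.4 - 1.302 · 4.3/√43 = 66.55

We are 90% confident that μ ≥ 66.55.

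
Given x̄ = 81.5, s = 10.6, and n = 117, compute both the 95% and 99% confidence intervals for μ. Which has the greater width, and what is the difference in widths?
99% CI is wider by 1.25

df = 116
95% CI: t* = 1.981, (79.56, 83.44), width = 2 · t* · s/√n = 3.88
99% CI: t* = 2.619, (78.93, 84.07), width = 2 · t* · s/√n = 5.13

The 99% CI is wider by 5.13 - 3.88 = 1.25.
Higher confidence requires a wider interval.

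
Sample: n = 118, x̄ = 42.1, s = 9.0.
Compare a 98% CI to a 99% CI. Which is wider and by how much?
99% CI is wider by 0.43

df = 117
98% CI: t* = 2.359, (40.15, 44.05), width = 2 · t* · s/√n = 3.91
99% CI: t* = 2.619, (39.93, 44.27), width = 2 · t* · s/√n = 4.34

The 99% CI is wider by 4.34 - 3.91 = 0.43.
Higher confidence requires a wider interval.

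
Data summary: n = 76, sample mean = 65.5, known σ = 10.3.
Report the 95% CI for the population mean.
(63.18, 67.82)

z-interval (σ known):
z* = 1.960 for 95% confidence

Margin of error = z* · σ/√n = 1.960 · 10.3/√76 = 2.32

CI: (65.5 - 2.32, 65.5 + 2.32) = (63.18, 67.82)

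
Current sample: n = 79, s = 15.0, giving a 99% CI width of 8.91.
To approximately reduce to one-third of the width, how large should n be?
n ≈ 711

CI width ∝ 1/√n
To reduce width by factor 3, need √n to grow by 3 → need 3² = 9 times as many samples.

Current: n = 79, width = 8.91
New: n = 711, width ≈ 2.91

Width reduced by factor of 8.91/2.91 = 3.06.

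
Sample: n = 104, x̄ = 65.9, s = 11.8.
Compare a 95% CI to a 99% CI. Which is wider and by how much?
99% CI is wider by 1.48

df = 103
95% CI: t* = 1.983, (63.61, 68.19), width = 2 · t* · s/√n = 4.59
99% CI: t* = 2.624, (62.86, 68.94), width = 2 · t* · s/√n = 6.07

The 99% CI is wider by 6.07 - 4.59 = 1.48.
Higher confidence requires a wider interval.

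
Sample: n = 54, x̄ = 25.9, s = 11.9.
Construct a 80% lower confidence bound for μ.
μ ≥ 24.53

Lower bound (one-sided):
t* = 0.848 (one-sided for 80%)
Lower bound = x̄ - t* · s/√n = 25.9 - 0.848 · 11.9/√54 = 24.53

We are 80% confident that μ ≥ 24.53.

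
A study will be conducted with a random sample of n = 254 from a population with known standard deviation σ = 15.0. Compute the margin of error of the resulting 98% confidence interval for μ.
Margin of error = 2.19

Margin of error = z* · σ/√n
= 2.326 · 15.0/√254
= 2.326 · 15.0/15.9374
= 2.19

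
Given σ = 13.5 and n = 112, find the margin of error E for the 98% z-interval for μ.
Margin of error = 2.97

Margin of error = z* · σ/√n
= 2.326 · 13.5/√112
= 2.326 · 13.5/10.5830
= 2.97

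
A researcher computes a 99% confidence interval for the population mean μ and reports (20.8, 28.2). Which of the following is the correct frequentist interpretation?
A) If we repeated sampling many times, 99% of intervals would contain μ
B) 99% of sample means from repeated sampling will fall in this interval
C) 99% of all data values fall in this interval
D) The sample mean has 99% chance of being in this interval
A

A) Correct — this is the frequentist long-run coverage interpretation.
B) Wrong — coverage applies to intervals containing μ, not to future x̄ values.
C) Wrong — a CI is about the parameter μ, not individual data values.
D) Wrong — x̄ is observed and sits in the interval by construction.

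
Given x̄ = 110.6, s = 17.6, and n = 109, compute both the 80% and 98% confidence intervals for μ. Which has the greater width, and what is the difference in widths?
98% CI is wider by 3.61

df = 108
80% CI: t* = 1.289, (108.43, 112.77), width = 2 · t* · s/√n = 4.35
98% CI: t* = 2.361, (106.62, 114.58), width = 2 · t* · s/√n = 7.96

The 98% CI is wider by 7.96 - 4.35 = 3.61.
Higher confidence requires a wider interval.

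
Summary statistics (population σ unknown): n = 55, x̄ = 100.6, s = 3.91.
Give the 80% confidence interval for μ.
(99.92, 101.28)

t-interval (σ unknown):
df = n - 1 = 54
t* = 1.297 for 80% confidence

Margin of error = t* · s/√n = 1.297 · 3.91/√55 = 0.68

CI: (99.92, 101.28)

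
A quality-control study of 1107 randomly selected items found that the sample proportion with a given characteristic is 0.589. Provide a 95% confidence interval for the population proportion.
(0.560, 0.618)

Proportion CI:
SE = √(p̂(1-p̂)/n) = √(0.589 · 0.411 / 1107) = 0.01479

z* = 1.960
Margin = z* · SE = 1.960 · 0.01479 = 0.0290

CI: 0.589 ± 0.0290 = (0.560, 0.618)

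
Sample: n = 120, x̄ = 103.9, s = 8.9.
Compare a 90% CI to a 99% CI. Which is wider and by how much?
99% CI is wider by 1.56

df = 119
90% CI: t* = 1.658, (102.55, 105.25), width = 2 · t* · s/√n = 2.69
99% CI: t* = 2.618, (101.77, 106.03), width = 2 · t* · s/√n = 4.25

The 99% CI is wider by 4.25 - 2.69 = 1.56.
Higher confidence requires a wider interval.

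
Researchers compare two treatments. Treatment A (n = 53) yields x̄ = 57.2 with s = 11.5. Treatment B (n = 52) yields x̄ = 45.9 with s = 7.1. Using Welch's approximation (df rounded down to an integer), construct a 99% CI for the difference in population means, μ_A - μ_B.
(6.40, 16.20)

Difference: x̄₁ - x̄₂ = 11.30
SE = √(s₁²/n₁ + s₂²/n₂) = √(11.5²/53 + 7.1²/52) = 1.8614
df = 86.88 → 86 (Welch–Satterthwaite, rounded down)
t* = 2.634

CI: 11.30 ± 2.634 · 1.8614 = 11.30 ± 4.90 = (6.40, 16.20)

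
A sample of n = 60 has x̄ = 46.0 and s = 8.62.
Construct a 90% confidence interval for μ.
(44.14, 47.86)

t-interval (σ unknown):
df = n - 1 = 59
t* = 1.671 for 90% confidence

Margin of error = t* · s/√n = 1.671 · 8.62/√60 = 1.86

CI: (44.14, 47.86)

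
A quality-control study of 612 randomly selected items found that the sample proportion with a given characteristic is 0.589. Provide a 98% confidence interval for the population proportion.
(0.543, 0.635)

Proportion CI:
SE = √(p̂(1-p̂)/n) = √(0.589 · 0.411 / 612) = 0.01989

z* = 2.326
Margin = z* · SE = 2.326 · 0.01989 = 0.0463

CI: 0.589 ± 0.0463 = (0.543, 0.635)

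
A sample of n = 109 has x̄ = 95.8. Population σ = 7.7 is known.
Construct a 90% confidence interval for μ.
(94.59, 97.01)

z-interval (σ known):
z* = 1.645 for 90% confidence

Margin of error = z* · σ/√n = 1.645 · 7.7/√109 = 1.21

CI: (95.8 - 1.21, 95.8 + 1.21) = (94.59, 97.01)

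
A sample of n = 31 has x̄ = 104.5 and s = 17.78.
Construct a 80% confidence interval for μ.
(100.32, 108.68)

t-interval (σ unknown):
df = n - 1 = 30
t* = 1.310 for 80% confidence

Margin of error = t* · s/√n = 1.310 · 17.78/√31 = 4.18

CI: (100.32, 108.68)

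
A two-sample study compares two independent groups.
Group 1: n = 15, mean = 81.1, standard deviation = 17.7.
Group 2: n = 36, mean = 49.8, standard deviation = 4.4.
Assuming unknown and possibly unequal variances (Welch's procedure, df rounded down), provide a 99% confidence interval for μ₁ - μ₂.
(17.52, 45.08)

Difference: x̄₁ - x̄₂ = 31.30
SE = √(s₁²/n₁ + s₂²/n₂) = √(17.7²/15 + 4.4²/36) = 4.6286
df = 14.73 → 14 (Welch–Satterthwaite, rounded down)
t* = 2.977

CI: 31.30 ± 2.977 · 4.6286 = 31.30 ± 13.78 = (17.52, 45.08)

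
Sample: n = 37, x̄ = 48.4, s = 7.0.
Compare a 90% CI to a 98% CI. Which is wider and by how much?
98% CI is wider by 1.71

df = 36
90% CI: t* = 1.688, (46.46, 50.34), width = 2 · t* · s/√n = 3.89
98% CI: t* = 2.434, (45.60, 51.20), width = 2 · t* · s/√n = 5.60

The 98% CI is wider by 5.60 - 3.89 = 1.71.
Higher confidence requires a wider interval.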